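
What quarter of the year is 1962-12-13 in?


Month: December (month 12)
Q1: Jan-Mar, Q2: Apr-Jun, Q3: Jul-Sep, Q4: Oct-Dec

Q4


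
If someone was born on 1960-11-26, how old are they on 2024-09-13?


Birth: 1960-11-26
Reference: 2024-09-13
Year difference: 2024 - 1960 = 64
Birthday not yet reached in 2024, subtract 1

63 years old


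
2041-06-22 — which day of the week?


Date: June 22, 2041
Anchor: Jan 1, 2041. With p = 2041 - 1 = 2040: (p + p//4 - p//100 + p//400) mod 7 = (2040 + 510 - 20 + 5) mod 7 = 2535 mod 7 = 1 -> Tuesday (Mon=0 ... Sun=6)
Days before June (Jan-May): 151; offset = 151 + 22 - 1 = 172
Weekday index = (1 + 172) mod 7 = 5

Day of the week: Saturday


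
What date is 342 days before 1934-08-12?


Start: 1934-08-12, subtract 342 days
Back 12 days from August 12 reaches July 31, 1934 -> 330 left
July 1934 has 31 days -> back to June 30, 1934 -> 299 left
June 1934 has 30 days -> back to May 31, 1934 -> 269 left
May 1934 has 31 days -> back to April 30, 1934 -> 238 left
April 1934 has 30 days -> back to March 31, 1934 -> 208 left
March 1934 has 31 days -> back to February 28, 1934 -> 177 left
February 1934 has 28 days -> back to January 31, 1934 -> 149 left
January 1934 has 31 days -> back to December 31, 1933 -> 118 left
December 1933 has 31 days -> back to November 30, 1933 -> 87 left
November 1933 has 30 days -> back to October 31, 1933 -> 57 left
October 1933 has 31 days -> back to September 30, 1933 -> 26 left
September 1933: 30 - 26 = 4 -> lands on September 4

Result: 1933-09-04


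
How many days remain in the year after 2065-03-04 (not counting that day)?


Day of year: 63 of 365
Remaining = 365 - 63

302 days


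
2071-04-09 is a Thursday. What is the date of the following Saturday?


Current: Thursday
Target: Saturday
Days ahead: 2

Next Saturday: 2071-04-11


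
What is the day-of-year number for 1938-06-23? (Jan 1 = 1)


Date: June 23, 1938
Days in months 1 through 5: 151
Plus 23 days in June

Day of year: 174


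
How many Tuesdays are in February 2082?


February 2082 has 28 days
Anchor: Jan 1, 2082. With p = 2082 - 1 = 2081: (p + p//4 - p//100 + p//400) mod 7 = (2081 + 520 - 20 + 5) mod 7 = 2586 mod 7 = 3 -> Thursday (Mon=0 ... Sun=6)
Days before February (Jan): 31; February 1 index = (3 + 31) mod 7 = 6 -> Sunday
First Tuesday is February 3
Tuesdays: 3, 10, 17, 24

4 Tuesdays


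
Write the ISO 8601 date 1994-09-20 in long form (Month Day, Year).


ISO 1994-09-20 parses as year=1994, month=09, day=20
Month 9 -> September

September 20, 1994


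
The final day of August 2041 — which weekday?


August 2041 has 31 days
Anchor: Jan 1, 2041. With p = 2041 - 1 = 2040: (p + p//4 - p//100 + p//400) mod 7 = (2040 + 510 - 20 + 5) mod 7 = 2535 mod 7 = 1 -> Tuesday (Mon=0 ... Sun=6)
Days before August (Jan-Jul): 212; August 1 index = (1 + 212) mod 7 = 3 -> Thursday
Last day offset: 31 - 1 = 30 days
Weekday index = (3 + 30) mod 7 = 5

Saturday, August 31


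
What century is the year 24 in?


Century = (year - 1) // 100 + 1
= (24 - 1) // 100 + 1
= 23 // 100 + 1
= 0 + 1

1st century


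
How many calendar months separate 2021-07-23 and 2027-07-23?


From July 2021 to July 2027
6 years * 12 = 72 months = 72

72 months


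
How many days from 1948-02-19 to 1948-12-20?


From 1948-02-19 to 1948-12-20
1948-02-19: days before February = 31; day of year = 31 + 19 = 50
1948-12-20: days before December = 31 + 29 + 31 + 30 + 31 + 30 + 31 + 31 + 30 + 31 + 30 = 335 (1948 is a leap year); day of year = 335 + 20 = 355
Same year: 355 - 50 = 305

305 days


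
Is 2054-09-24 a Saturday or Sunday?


Anchor: Jan 1, 2054. With p = 2054 - 1 = 2053: (p + p//4 - p//100 + p//400) mod 7 = (2053 + 513 - 20 + 5) mod 7 = 2551 mod 7 = 3 -> Thursday (Mon=0 ... Sun=6)
Day of year: 267; offset = 266
Weekday index = (3 + 266) mod 7 = 3 -> Thursday
Weekend days: Saturday, Sunday

No


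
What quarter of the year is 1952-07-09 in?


Month: July (month 7)
Q1: Jan-Mar, Q2: Apr-Jun, Q3: Jul-Sep, Q4: Oct-Dec

Q3


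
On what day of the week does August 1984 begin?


Target: August 1, 1984
Anchor: Jan 1, 1984. With p = 1984 - 1 = 1983: (p + p//4 - p//100 + p//400) mod 7 = (1983 + 495 - 19 + 4) mod 7 = 2463 mod 7 = 6 -> Sunday (Mon=0 ... Sun=6)
Days before August (Jan-Jul): 213 days
Weekday index = (6 + 213) mod 7 = 2

Wednesday


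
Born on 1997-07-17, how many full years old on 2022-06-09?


Birth: 1997-07-17
Reference: 2022-06-09
Year difference: 2022 - 1997 = 25
Birthday not yet reached in 2022, subtract 1

24 years old


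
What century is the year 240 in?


Century = (year - 1) // 100 + 1
= (240 - 1) // 100 + 1
= 239 // 100 + 1
= 2 + 1

3rd century


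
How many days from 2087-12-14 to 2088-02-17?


From 2087-12-14 to 2088-02-17
2087-12-14: days before December = 31 + 28 + 31 + 30 + 31 + 30 + 31 + 31 + 30 + 31 + 30 = 334 (2087 is not a leap year); day of year = 334 + 14 = 348
2088-02-17: days before February = 31; day of year = 31 + 17 = 48
Rest of 2087: 365 - 348 = 17
Total = 17 + 48 = 65

65 days


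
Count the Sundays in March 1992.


March 1992 has 31 days
Anchor: Jan 1, 1992. With p = 1992 - 1 = 1991: (p + p//4 - p//100 + p//400) mod 7 = (1991 + 497 - 19 + 4) mod 7 = 2473 mod 7 = 2 -> Wednesday (Mon=0 ... Sun=6)
Days before March (Jan-Feb): 60; March 1 index = (2 + 60) mod 7 = 6 -> Sunday
First Sunday is March 1
Sundays: 1, 8, 15, 22, 29

5 Sundays


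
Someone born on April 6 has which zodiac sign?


Date: April 6
Conventional tropical zodiac dates: Aries from March 21 onward; Taurus starts April 20
April 6 falls within the Aries range

Aries


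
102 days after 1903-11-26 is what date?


Start: 1903-11-26, add 102 days
November 1903 has 30 days: 30 - 26 = 4 days to November 30 -> 98 left
December 1903 has 31 days -> 67 left
January 1904 has 31 days -> 36 left
February 1904 has 29 days -> 7 left
March 1904: 7 <= 31 -> lands on March 7

Result: 1904-03-07


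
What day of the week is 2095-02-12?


Date: February 12, 2095
Anchor: Jan 1, 2095. With p = 2095 - 1 = 2094: (p + p//4 - p//100 + p//400) mod 7 = (2094 + 523 - 20 + 5) mod 7 = 2602 mod 7 = 5 -> Saturday (Mon=0 ... Sun=6)
Days before February (Jan): 31; offset = 31 + 12 - 1 = 42
Weekday index = (5 + 42) mod 7 = 5

Day of the week: Saturday


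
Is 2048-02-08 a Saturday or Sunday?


Anchor: Jan 1, 2048. With p = 2048 - 1 = 2047: (p + p//4 - p//100 + p//400) mod 7 = (2047 + 511 - 20 + 5) mod 7 = 2543 mod 7 = 2 -> Wednesday (Mon=0 ... Sun=6)
Day of year: 39; offset = 38
Weekday index = (2 + 38) mod 7 = 5 -> Saturday
Weekend days: Saturday, Sunday

Yes


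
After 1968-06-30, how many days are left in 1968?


Day of year: 182 of 366
Remaining = 366 - 182

184 days


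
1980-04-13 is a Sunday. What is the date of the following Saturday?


Current: Sunday
Target: Saturday
Days ahead: 6

Next Saturday: 1980-04-19


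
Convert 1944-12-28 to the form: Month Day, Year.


ISO 1944-12-28 parses as year=1944, month=12, day=28
Month 12 -> December

December 28, 1944


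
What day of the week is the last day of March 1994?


March 1994 has 31 days
Anchor: Jan 1, 1994. With p = 1994 - 1 = 1993: (p + p//4 - p//100 + p//400) mod 7 = (1993 + 498 - 19 + 4) mod 7 = 2476 mod 7 = 5 -> Saturday (Mon=0 ... Sun=6)
Days before March (Jan-Feb): 59; March 1 index = (5 + 59) mod 7 = 1 -> Tuesday
Last day offset: 31 - 1 = 30 days
Weekday index = (1 + 30) mod 7 = 3

Thursday, March 31


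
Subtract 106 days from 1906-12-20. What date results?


Start: 1906-12-20, subtract 106 days
Back 20 days from December 20 reaches November 30, 1906 -> 86 left
November 1906 has 30 days -> back to October 31, 1906 -> 56 left
October 1906 has 31 days -> back to September 30, 1906 -> 25 left
September 1906: 30 - 25 = 5 -> lands on September 5

Result: 1906-09-05


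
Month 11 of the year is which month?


Month 11 of 12

November


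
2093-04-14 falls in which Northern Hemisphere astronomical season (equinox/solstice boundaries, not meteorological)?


Date: April 14
Astronomical Spring (approx.; exact equinox/solstice day varies by year): March 20 to June 20
April 14 falls within the Spring window

Spring


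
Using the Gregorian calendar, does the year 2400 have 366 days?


Gregorian leap year rule: divisible by 4, but not by 100, unless also by 400.
2400 is divisible by 400 -> leap year

Yes


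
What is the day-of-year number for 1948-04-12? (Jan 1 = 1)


Date: April 12, 1948
Days in months 1 through 3: 91
Plus 12 days in April

Day of year: 103


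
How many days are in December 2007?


December 2007

31 days


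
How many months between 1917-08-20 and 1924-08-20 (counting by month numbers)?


From August 1917 to August 1924
7 years * 12 = 84 months = 84

84 months


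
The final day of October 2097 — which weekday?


October 2097 has 31 days
Anchor: Jan 1, 2097. With p = 2097 - 1 = 2096: (p + p//4 - p//100 + p//400) mod 7 = (2096 + 524 - 20 + 5) mod 7 = 2605 mod 7 = 1 -> Tuesday (Mon=0 ... Sun=6)
Days before October (Jan-Sep): 273; October 1 index = (1 + 273) mod 7 = 1 -> Tuesday
Last day offset: 31 - 1 = 30 days
Weekday index = (1 + 30) mod 7 = 3

Thursday, October 31


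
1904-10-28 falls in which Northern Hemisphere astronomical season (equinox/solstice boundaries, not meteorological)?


Date: October 28
Astronomical Autumn (approx.; exact equinox/solstice day varies by year): September 22 to December 20
October 28 falls within the Autumn window

Autumn


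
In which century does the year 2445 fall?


Century = (year - 1) // 100 + 1
= (2445 - 1) // 100 + 1
= 2444 // 100 + 1
= 24 + 1

25th century


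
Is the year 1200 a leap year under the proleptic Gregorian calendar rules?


Gregorian leap year rule: divisible by 4, but not by 100, unless also by 400.
1200 is divisible by 400 -> leap year

Yes


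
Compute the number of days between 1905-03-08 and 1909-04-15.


From 1905-03-08 to 1909-04-15
1905-03-08: days before March = 31 + 28 = 59 (1905 is not a leap year); day of year = 59 + 8 = 67
1909-04-15: days before April = 31 + 28 + 31 = 90 (1909 is not a leap year); day of year = 90 + 15 = 105
Rest of 1905: 365 - 67 = 298
Full years 1906 (365), 1907 (365), 1908 (366): 1096
Total = 298 + 1096 + 105 = 1499

1499 days


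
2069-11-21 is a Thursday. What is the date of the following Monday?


Current: Thursday
Target: Monday
Days ahead: 4

Next Monday: 2069-11-25


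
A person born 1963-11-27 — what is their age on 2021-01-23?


Birth: 1963-11-27
Reference: 2021-01-23
Year difference: 2021 - 1963 = 58
Birthday not yet reached in 2021, subtract 1

57 years old


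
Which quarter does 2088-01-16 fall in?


Month: January (month 1)
Q1: Jan-Mar, Q2: Apr-Jun, Q3: Jul-Sep, Q4: Oct-Dec

Q1


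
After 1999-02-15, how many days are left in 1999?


Day of year: 46 of 365
Remaining = 365 - 46

319 days


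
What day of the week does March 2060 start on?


Target: March 1, 2060
Anchor: Jan 1, 2060. With p = 2060 - 1 = 2059: (p + p//4 - p//100 + p//400) mod 7 = (2059 + 514 - 20 + 5) mod 7 = 2558 mod 7 = 3 -> Thursday (Mon=0 ... Sun=6)
Days before March (Jan-Feb): 60 days
Weekday index = (3 + 60) mod 7 = 0

Monday


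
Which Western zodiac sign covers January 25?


Date: January 25
Conventional tropical zodiac dates: Aquarius from January 20 onward; Pisces starts February 19
January 25 falls within the Aquarius range

Aquarius


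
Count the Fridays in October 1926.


October 1926 has 31 days
Anchor: Jan 1, 1926. With p = 1926 - 1 = 1925: (p + p//4 - p//100 + p//400) mod 7 = (1925 + 481 - 19 + 4) mod 7 = 2391 mod 7 = 4 -> Friday (Mon=0 ... Sun=6)
Days before October (Jan-Sep): 273; October 1 index = (4 + 273) mod 7 = 4 -> Friday
First Friday is October 1
Fridays: 1, 8, 15, 22, 29

5 Fridays


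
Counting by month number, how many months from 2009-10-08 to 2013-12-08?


From October 2009 to December 2013
4 years * 12 = 48 months, plus 2 months = 50

50 months


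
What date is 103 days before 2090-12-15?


Start: 2090-12-15, subtract 103 days
Back 15 days from December 15 reaches November 30, 2090 -> 88 left
November 2090 has 30 days -> back to October 31, 2090 -> 58 left
October 2090 has 31 days -> back to September 30, 2090 -> 27 left
September 2090: 30 - 27 = 3 -> lands on September 3

Result: 2090-09-03


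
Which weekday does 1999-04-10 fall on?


Date: April 10, 1999
Anchor: Jan 1, 1999. With p = 1999 - 1 = 1998: (p + p//4 - p//100 + p//400) mod 7 = (1998 + 499 - 19 + 4) mod 7 = 2482 mod 7 = 4 -> Friday (Mon=0 ... Sun=6)
Days before April (Jan-Mar): 90; offset = 90 + 10 - 1 = 99
Weekday index = (4 + 99) mod 7 = 5

Day of the week: Saturday


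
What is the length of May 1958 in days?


May 1958

31 days


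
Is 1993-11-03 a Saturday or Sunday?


Anchor: Jan 1, 1993. With p = 1993 - 1 = 1992: (p + p//4 - p//100 + p//400) mod 7 = (1992 + 498 - 19 + 4) mod 7 = 2475 mod 7 = 4 -> Friday (Mon=0 ... Sun=6)
Day of year: 307; offset = 306
Weekday index = (4 + 306) mod 7 = 2 -> Wednesday
Weekend days: Saturday, Sunday

No


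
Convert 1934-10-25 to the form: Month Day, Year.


ISO 1934-10-25 parses as year=1934, month=10, day=25
Month 10 -> October

October 25, 1934


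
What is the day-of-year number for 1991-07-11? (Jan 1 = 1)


Date: July 11, 1991
Days in months 1 through 6: 181
Plus 11 days in July

Day of year: 192


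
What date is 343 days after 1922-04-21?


Start: 1922-04-21, add 343 days
April 1922 has 30 days: 30 - 21 = 9 days to April 30 -> 334 left
May 1922 has 31 days -> 303 left
June 1922 has 30 days -> 273 left
July 1922 has 31 days -> 242 left
August 1922 has 31 days -> 211 left
September 1922 has 30 days -> 181 left
October 1922 has 31 days -> 150 left
November 1922 has 30 days -> 120 left
December 1922 has 31 days -> 89 left
January 1923 has 31 days -> 58 left
February 1923 has 28 days -> 30 left
March 1923: 30 <= 31 -> lands on March 30

Result: 1923-03-30


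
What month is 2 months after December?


December is month 12
12 + 2 = 14; wrap: 14 - 12 = 2

February


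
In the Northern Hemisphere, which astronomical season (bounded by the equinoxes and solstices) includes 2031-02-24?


Date: February 24
Astronomical Winter (approx.; exact equinox/solstice day varies by year): December 21 to March 19
February 24 falls within the Winter window

Winter


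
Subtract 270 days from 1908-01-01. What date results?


Start: 1908-01-01, subtract 270 days
Back 1 day from January 1 reaches December 31, 1907 -> 269 left
December 1907 has 31 days -> back to November 30, 1907 -> 238 left
November 1907 has 30 days -> back to October 31, 1907 -> 208 left
October 1907 has 31 days -> back to September 30, 1907 -> 177 left
September 1907 has 30 days -> back to August 31, 1907 -> 147 left
August 1907 has 31 days -> back to July 31, 1907 -> 116 left
July 1907 has 31 days -> back to June 30, 1907 -> 85 left
June 1907 has 30 days -> back to May 31, 1907 -> 55 left
May 1907 has 31 days -> back to April 30, 1907 -> 24 left
April 1907: 30 - 24 = 6 -> lands on April 6

Result: 1907-04-06


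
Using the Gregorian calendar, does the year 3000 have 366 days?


Gregorian leap year rule: divisible by 4, but not by 100, unless also by 400.
3000 is divisible by 100 but not 400 -> not a leap year

No


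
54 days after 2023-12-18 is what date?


Start: 2023-12-18, add 54 days
December 2023 has 31 days: 31 - 18 = 13 days to December 31 -> 41 left
January 2024 has 31 days -> 10 left
February 2024: 10 <= 29 -> lands on February 10

Result: 2024-02-10


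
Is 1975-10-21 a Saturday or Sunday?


Anchor: Jan 1, 1975. With p = 1975 - 1 = 1974: (p + p//4 - p//100 + p//400) mod 7 = (1974 + 493 - 19 + 4) mod 7 = 2452 mod 7 = 2 -> Wednesday (Mon=0 ... Sun=6)
Day of year: 294; offset = 293
Weekday index = (2 + 293) mod 7 = 1 -> Tuesday
Weekend days: Saturday, Sunday

No


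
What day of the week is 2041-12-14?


Date: December 14, 2041
Anchor: Jan 1, 2041. With p = 2041 - 1 = 2040: (p + p//4 - p//100 + p//400) mod 7 = (2040 + 510 - 20 + 5) mod 7 = 2535 mod 7 = 1 -> Tuesday (Mon=0 ... Sun=6)
Days before December (Jan-Nov): 334; offset = 334 + 14 - 1 = 347
Weekday index = (1 + 347) mod 7 = 5

Day of the week: Saturday


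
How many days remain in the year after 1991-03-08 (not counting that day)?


Day of year: 67 of 365
Remaining = 365 - 67

298 days


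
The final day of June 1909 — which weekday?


June 1909 has 30 days
Anchor: Jan 1, 1909. With p = 1909 - 1 = 1908: (p + p//4 - p//100 + p//400) mod 7 = (1908 + 477 - 19 + 4) mod 7 = 2370 mod 7 = 4 -> Friday (Mon=0 ... Sun=6)
Days before June (Jan-May): 151; June 1 index = (4 + 151) mod 7 = 1 -> Tuesday
Last day offset: 30 - 1 = 29 days
Weekday index = (1 + 29) mod 7 = 2

Wednesday, June 30


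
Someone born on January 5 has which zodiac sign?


Date: January 5
Conventional tropical zodiac dates: Capricorn from December 22 onward; Aquarius starts January 20
January 5 falls within the Capricorn range

Capricorn


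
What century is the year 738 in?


Century = (year - 1) // 100 + 1
= (738 - 1) // 100 + 1
= 737 // 100 + 1
= 7 + 1

8th century


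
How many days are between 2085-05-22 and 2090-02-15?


From 2085-05-22 to 2090-02-15
2085-05-22: days before May = 31 + 28 + 31 + 30 = 120 (2085 is not a leap year); day of year = 120 + 22 = 142
2090-02-15: days before February = 31; day of year = 31 + 15 = 46
Rest of 2085: 365 - 142 = 223
Full years 2086 (365), 2087 (365), 2088 (366), 2089 (365): 1461
Total = 223 + 1461 + 46 = 1730

1730 days


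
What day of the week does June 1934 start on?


Target: June 1, 1934
Anchor: Jan 1, 1934. With p = 1934 - 1 = 1933: (p + p//4 - p//100 + p//400) mod 7 = (1933 + 483 - 19 + 4) mod 7 = 2401 mod 7 = 0 -> Monday (Mon=0 ... Sun=6)
Days before June (Jan-May): 151 days
Weekday index = (0 + 151) mod 7 = 4

Friday


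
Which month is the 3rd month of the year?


Month 3 of 12

March


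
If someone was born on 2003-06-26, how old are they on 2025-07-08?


Birth: 2003-06-26
Reference: 2025-07-08
Year difference: 2025 - 2003 = 22

22 years old


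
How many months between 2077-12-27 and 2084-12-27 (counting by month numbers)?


From December 2077 to December 2084
7 years * 12 = 84 months = 84

84 months


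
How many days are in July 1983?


July 1983

31 days


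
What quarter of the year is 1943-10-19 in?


Month: October (month 10)
Q1: Jan-Mar, Q2: Apr-Jun, Q3: Jul-Sep, Q4: Oct-Dec

Q4


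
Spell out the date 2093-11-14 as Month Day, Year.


ISO 2093-11-14 parses as year=2093, month=11, day=14
Month 11 -> November

November 14, 2093


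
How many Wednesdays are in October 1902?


October 1902 has 31 days
Anchor: Jan 1, 1902. With p = 1902 - 1 = 1901: (p + p//4 - p//100 + p//400) mod 7 = (1901 + 475 - 19 + 4) mod 7 = 2361 mod 7 = 2 -> Wednesday (Mon=0 ... Sun=6)
Days before October (Jan-Sep): 273; October 1 index = (2 + 273) mod 7 = 2 -> Wednesday
First Wednesday is October 1
Wednesdays: 1, 8, 15, 22, 29

5 Wednesdays


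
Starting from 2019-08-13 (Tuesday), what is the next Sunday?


Current: Tuesday
Target: Sunday
Days ahead: 5

Next Sunday: 2019-08-18


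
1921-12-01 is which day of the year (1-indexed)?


Date: December 1, 1921
Days in months 1 through 11: 334
Plus 1 days in December

Day of year: 335


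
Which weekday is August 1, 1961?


Target: August 1, 1961
Anchor: Jan 1, 1961. With p = 1961 - 1 = 1960: (p + p//4 - p//100 + p//400) mod 7 = (1960 + 490 - 19 + 4) mod 7 = 2435 mod 7 = 6 -> Sunday (Mon=0 ... Sun=6)
Days before August (Jan-Jul): 212 days
Weekday index = (6 + 212) mod 7 = 1

Tuesday


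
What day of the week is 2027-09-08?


Date: September 8, 2027
Anchor: Jan 1, 2027. With p = 2027 - 1 = 2026: (p + p//4 - p//100 + p//400) mod 7 = (2026 + 506 - 20 + 5) mod 7 = 2517 mod 7 = 4 -> Friday (Mon=0 ... Sun=6)
Days before September (Jan-Aug): 243; offset = 243 + 8 - 1 = 250
Weekday index = (4 + 250) mod 7 = 2

Day of the week: Wednesday


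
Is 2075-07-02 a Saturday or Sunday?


Anchor: Jan 1, 2075. With p = 2075 - 1 = 2074: (p + p//4 - p//100 + p//400) mod 7 = (2074 + 518 - 20 + 5) mod 7 = 2577 mod 7 = 1 -> Tuesday (Mon=0 ... Sun=6)
Day of year: 183; offset = 182
Weekday index = (1 + 182) mod 7 = 1 -> Tuesday
Weekend days: Saturday, Sunday

No


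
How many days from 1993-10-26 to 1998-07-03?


From 1993-10-26 to 1998-07-03
1993-10-26: days before October = 31 + 28 + 31 + 30 + 31 + 30 + 31 + 31 + 30 = 273 (1993 is not a leap year); day of year = 273 + 26 = 299
1998-07-03: days before July = 31 + 28 + 31 + 30 + 31 + 30 = 181 (1998 is not a leap year); day of year = 181 + 3 = 184
Rest of 1993: 365 - 299 = 66
Full years 1994 (365), 1995 (365), 1996 (366), 1997 (365): 1461
Total = 66 + 1461 + 184 = 1711

1711 days


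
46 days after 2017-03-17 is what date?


Start: 2017-03-17, add 46 days
March 2017 has 31 days: 31 - 17 = 14 days to March 31 -> 32 left
April 2017 has 30 days -> 2 left
May 2017: 2 <= 31 -> lands on May 2

Result: 2017-05-02


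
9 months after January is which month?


January is month 1
1 + 9 = 10

October


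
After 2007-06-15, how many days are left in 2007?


Day of year: 166 of 365
Remaining = 365 - 166

199 days


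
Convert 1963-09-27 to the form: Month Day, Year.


ISO 1963-09-27 parses as year=1963, month=09, day=27
Month 9 -> September

September 27, 1963


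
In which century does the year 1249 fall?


Century = (year - 1) // 100 + 1
= (1249 - 1) // 100 + 1
= 1248 // 100 + 1
= 12 + 1

13th century


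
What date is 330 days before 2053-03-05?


Start: 2053-03-05, subtract 330 days
Back 5 days from March 5 reaches February 28, 2053 -> 325 left
February 2053 has 28 days -> back to January 31, 2053 -> 297 left
January 2053 has 31 days -> back to December 31, 2052 -> 266 left
December 2052 has 31 days -> back to November 30, 2052 -> 235 left
November 2052 has 30 days -> back to October 31, 2052 -> 205 left
October 2052 has 31 days -> back to September 30, 2052 -> 174 left
September 2052 has 30 days -> back to August 31, 2052 -> 144 left
August 2052 has 31 days -> back to July 31, 2052 -> 113 left
July 2052 has 31 days -> back to June 30, 2052 -> 82 left
June 2052 has 30 days -> back to May 31, 2052 -> 52 left
May 2052 has 31 days -> back to April 30, 2052 -> 21 left
April 2052: 30 - 21 = 9 -> lands on April 9

Result: 2052-04-09


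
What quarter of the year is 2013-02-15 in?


Month: February (month 2)
Q1: Jan-Mar, Q2: Apr-Jun, Q3: Jul-Sep, Q4: Oct-Dec

Q1


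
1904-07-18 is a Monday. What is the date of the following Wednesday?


Current: Monday
Target: Wednesday
Days ahead: 2

Next Wednesday: 1904-07-20


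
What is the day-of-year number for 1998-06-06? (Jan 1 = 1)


Date: June 6, 1998
Days in months 1 through 5: 151
Plus 6 days in June

Day of year: 157


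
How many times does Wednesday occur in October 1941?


October 1941 has 31 days
Anchor: Jan 1, 1941. With p = 1941 - 1 = 1940: (p + p//4 - p//100 + p//400) mod 7 = (1940 + 485 - 19 + 4) mod 7 = 2410 mod 7 = 2 -> Wednesday (Mon=0 ... Sun=6)
Days before October (Jan-Sep): 273; October 1 index = (2 + 273) mod 7 = 2 -> Wednesday
First Wednesday is October 1
Wednesdays: 1, 8, 15, 22, 29

5 Wednesdays


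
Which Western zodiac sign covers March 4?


Date: March 4
Conventional tropical zodiac dates: Pisces from February 19 onward; Aries starts March 21
March 4 falls within the Pisces range

Pisces


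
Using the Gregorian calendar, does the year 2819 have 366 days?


Gregorian leap year rule: divisible by 4, but not by 100, unless also by 400.
2819 is not divisible by 4 -> not a leap year

No


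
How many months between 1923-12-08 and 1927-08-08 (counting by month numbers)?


From December 1923 to August 1927
4 years * 12 = 48 months, minus 4 months = 44

44 months


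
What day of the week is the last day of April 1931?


April 1931 has 30 days
Anchor: Jan 1, 1931. With p = 1931 - 1 = 1930: (p + p//4 - p//100 + p//400) mod 7 = (1930 + 482 - 19 + 4) mod 7 = 2397 mod 7 = 3 -> Thursday (Mon=0 ... Sun=6)
Days before April (Jan-Mar): 90; April 1 index = (3 + 90) mod 7 = 2 -> Wednesday
Last day offset: 30 - 1 = 29 days
Weekday index = (2 + 29) mod 7 = 3

Thursday, April 30


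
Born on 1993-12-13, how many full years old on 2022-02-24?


Birth: 1993-12-13
Reference: 2022-02-24
Year difference: 2022 - 1993 = 29
Birthday not yet reached in 2022, subtract 1

28 years old


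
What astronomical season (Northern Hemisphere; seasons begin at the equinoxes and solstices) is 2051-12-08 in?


Date: December 8
Astronomical Autumn (approx.; exact equinox/solstice day varies by year): September 22 to December 20
December 8 falls within the Autumn window

Autumn


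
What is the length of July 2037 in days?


July 2037

31 days


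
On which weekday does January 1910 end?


January 1910 has 31 days
Anchor: Jan 1, 1910. With p = 1910 - 1 = 1909: (p + p//4 - p//100 + p//400) mod 7 = (1909 + 477 - 19 + 4) mod 7 = 2371 mod 7 = 5 -> Saturday (Mon=0 ... Sun=6)
January 1 is the anchor itself -> Saturday
Last day offset: 31 - 1 = 30 days
Weekday index = (5 + 30) mod 7 = 0

Monday, January 31


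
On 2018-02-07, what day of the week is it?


Date: February 7, 2018
Anchor: Jan 1, 2018. With p = 2018 - 1 = 2017: (p + p//4 - p//100 + p//400) mod 7 = (2017 + 504 - 20 + 5) mod 7 = 2506 mod 7 = 0 -> Monday (Mon=0 ... Sun=6)
Days before February (Jan): 31; offset = 31 + 7 - 1 = 37
Weekday index = (0 + 37) mod 7 = 2

Day of the week: Wednesday


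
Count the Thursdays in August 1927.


August 1927 has 31 days
Anchor: Jan 1, 1927. With p = 1927 - 1 = 1926: (p + p//4 - p//100 + p//400) mod 7 = (1926 + 481 - 19 + 4) mod 7 = 2392 mod 7 = 5 -> Saturday (Mon=0 ... Sun=6)
Days before August (Jan-Jul): 212; August 1 index = (5 + 212) mod 7 = 0 -> Monday
First Thursday is August 4
Thursdays: 4, 11, 18, 25

4 Thursdays


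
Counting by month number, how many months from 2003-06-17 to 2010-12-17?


From June 2003 to December 2010
7 years * 12 = 84 months, plus 6 months = 90

90 months


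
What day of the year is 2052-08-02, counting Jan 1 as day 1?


Date: August 2, 2052
Days in months 1 through 7: 213
Plus 2 days in August

Day of year: 215


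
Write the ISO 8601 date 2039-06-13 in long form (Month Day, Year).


ISO 2039-06-13 parses as year=2039, month=06, day=13
Month 6 -> June

June 13, 2039


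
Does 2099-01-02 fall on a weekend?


Anchor: Jan 1, 2099. With p = 2099 - 1 = 2098: (p + p//4 - p//100 + p//400) mod 7 = (2098 + 524 - 20 + 5) mod 7 = 2607 mod 7 = 3 -> Thursday (Mon=0 ... Sun=6)
Day of year: 2; offset = 1
Weekday index = (3 + 1) mod 7 = 4 -> Friday
Weekend days: Saturday, Sunday

No


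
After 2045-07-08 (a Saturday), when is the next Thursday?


Current: Saturday
Target: Thursday
Days ahead: 5

Next Thursday: 2045-07-13


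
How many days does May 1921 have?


May 1921

31 days


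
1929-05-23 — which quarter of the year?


Month: May (month 5)
Q1: Jan-Mar, Q2: Apr-Jun, Q3: Jul-Sep, Q4: Oct-Dec

Q2


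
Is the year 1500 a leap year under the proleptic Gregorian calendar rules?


Gregorian leap year rule: divisible by 4, but not by 100, unless also by 400.
1500 is divisible by 100 but not 400 -> not a leap year

No


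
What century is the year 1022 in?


Century = (year - 1) // 100 + 1
= (1022 - 1) // 100 + 1
= 1021 // 100 + 1
= 10 + 1

11th century


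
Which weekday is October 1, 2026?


Target: October 1, 2026
Anchor: Jan 1, 2026. With p = 2026 - 1 = 2025: (p + p//4 - p//100 + p//400) mod 7 = (2025 + 506 - 20 + 5) mod 7 = 2516 mod 7 = 3 -> Thursday (Mon=0 ... Sun=6)
Days before October (Jan-Sep): 273 days
Weekday index = (3 + 273) mod 7 = 3

Thursday


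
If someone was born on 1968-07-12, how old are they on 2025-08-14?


Birth: 1968-07-12
Reference: 2025-08-14
Year difference: 2025 - 1968 = 57

57 years old


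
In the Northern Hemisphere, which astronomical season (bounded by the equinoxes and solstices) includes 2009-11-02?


Date: November 2
Astronomical Autumn (approx.; exact equinox/solstice day varies by year): September 22 to December 20
November 2 falls within the Autumn window

Autumn


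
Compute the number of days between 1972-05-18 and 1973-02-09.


From 1972-05-18 to 1973-02-09
1972-05-18: days before May = 31 + 29 + 31 + 30 = 121 (1972 is a leap year); day of year = 121 + 18 = 139
1973-02-09: days before February = 31; day of year = 31 + 9 = 40
Rest of 1972: 366 - 139 = 227
Total = 227 + 40 = 267

267 days


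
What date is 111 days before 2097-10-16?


Start: 2097-10-16, subtract 111 days
Back 16 days from October 16 reaches September 30, 2097 -> 95 left
September 2097 has 30 days -> back to August 31, 2097 -> 65 left
August 2097 has 31 days -> back to July 31, 2097 -> 34 left
July 2097 has 31 days -> back to June 30, 2097 -> 3 left
June 2097: 30 - 3 = 27 -> lands on June 27

Result: 2097-06-27


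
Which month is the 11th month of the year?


Month 11 of 12

November


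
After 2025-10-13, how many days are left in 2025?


Day of year: 286 of 365
Remaining = 365 - 286

79 days


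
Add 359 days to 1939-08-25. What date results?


Start: 1939-08-25, add 359 days
August 1939 has 31 days: 31 - 25 = 6 days to August 31 -> 353 left
September 1939 has 30 days -> 323 left
October 1939 has 31 days -> 292 left
November 1939 has 30 days -> 262 left
December 1939 has 31 days -> 231 left
January 1940 has 31 days -> 200 left
February 1940 has 29 days -> 171 left
March 1940 has 31 days -> 140 left
April 1940 has 30 days -> 110 left
May 1940 has 31 days -> 79 left
June 1940 has 30 days -> 49 left
July 1940 has 31 days -> 18 left
August 1940: 18 <= 31 -> lands on August 18

Result: 1940-08-18


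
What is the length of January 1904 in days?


January 1904

31 days


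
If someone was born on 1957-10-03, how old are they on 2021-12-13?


Birth: 1957-10-03
Reference: 2021-12-13
Year difference: 2021 - 1957 = 64

64 years old


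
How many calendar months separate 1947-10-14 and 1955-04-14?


From October 1947 to April 1955
8 years * 12 = 96 months, minus 6 months = 90

90 months


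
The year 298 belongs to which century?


Century = (year - 1) // 100 + 1
= (298 - 1) // 100 + 1
= 297 // 100 + 1
= 2 + 1

3rd century


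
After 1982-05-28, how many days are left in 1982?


Day of year: 148 of 365
Remaining = 365 - 148

217 days


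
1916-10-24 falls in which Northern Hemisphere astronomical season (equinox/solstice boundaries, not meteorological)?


Date: October 24
Astronomical Autumn (approx.; exact equinox/solstice day varies by year): September 22 to December 20
October 24 falls within the Autumn window

Autumn


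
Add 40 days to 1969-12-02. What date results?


Start: 1969-12-02, add 40 days
December 1969 has 31 days: 31 - 2 = 29 days to December 31 -> 11 left
January 1970: 11 <= 31 -> lands on January 11

Result: 1970-01-11


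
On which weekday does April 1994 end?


April 1994 has 30 days
Anchor: Jan 1, 1994. With p = 1994 - 1 = 1993: (p + p//4 - p//100 + p//400) mod 7 = (1993 + 498 - 19 + 4) mod 7 = 2476 mod 7 = 5 -> Saturday (Mon=0 ... Sun=6)
Days before April (Jan-Mar): 90; April 1 index = (5 + 90) mod 7 = 4 -> Friday
Last day offset: 30 - 1 = 29 days
Weekday index = (4 + 29) mod 7 = 5

Saturday, April 30


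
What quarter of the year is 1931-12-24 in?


Month: December (month 12)
Q1: Jan-Mar, Q2: Apr-Jun, Q3: Jul-Sep, Q4: Oct-Dec

Q4


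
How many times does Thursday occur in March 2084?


March 2084 has 31 days
Anchor: Jan 1, 2084. With p = 2084 - 1 = 2083: (p + p//4 - p//100 + p//400) mod 7 = (2083 + 520 - 20 + 5) mod 7 = 2588 mod 7 = 5 -> Saturday (Mon=0 ... Sun=6)
Days before March (Jan-Feb): 60; March 1 index = (5 + 60) mod 7 = 2 -> Wednesday
First Thursday is March 2
Thursdays: 2, 9, 16, 23, 30

5 Thursdays


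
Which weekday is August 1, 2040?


Target: August 1, 2040
Anchor: Jan 1, 2040. With p = 2040 - 1 = 2039: (p + p//4 - p//100 + p//400) mod 7 = (2039 + 509 - 20 + 5) mod 7 = 2533 mod 7 = 6 -> Sunday (Mon=0 ... Sun=6)
Days before August (Jan-Jul): 213 days
Weekday index = (6 + 213) mod 7 = 2

Wednesday


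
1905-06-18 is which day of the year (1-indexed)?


Date: June 18, 1905
Days in months 1 through 5: 151
Plus 18 days in June

Day of year: 169


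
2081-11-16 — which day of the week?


Date: November 16, 2081
Anchor: Jan 1, 2081. With p = 2081 - 1 = 2080: (p + p//4 - p//100 + p//400) mod 7 = (2080 + 520 - 20 + 5) mod 7 = 2585 mod 7 = 2 -> Wednesday (Mon=0 ... Sun=6)
Days before November (Jan-Oct): 304; offset = 304 + 16 - 1 = 319
Weekday index = (2 + 319) mod 7 = 6

Day of the week: Sunday


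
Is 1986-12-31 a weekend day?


Anchor: Jan 1, 1986. With p = 1986 - 1 = 1985: (p + p//4 - p//100 + p//400) mod 7 = (1985 + 496 - 19 + 4) mod 7 = 2466 mod 7 = 2 -> Wednesday (Mon=0 ... Sun=6)
Day of year: 365; offset = 364
Weekday index = (2 + 364) mod 7 = 2 -> Wednesday
Weekend days: Saturday, Sunday

No


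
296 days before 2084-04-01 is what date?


Start: 2084-04-01, subtract 296 days
Back 1 day from April 1 reaches March 31, 2084 -> 295 left
March 2084 has 31 days -> back to February 29, 2084 -> 264 left
February 2084 has 29 days -> back to January 31, 2084 -> 235 left
January 2084 has 31 days -> back to December 31, 2083 -> 204 left
December 2083 has 31 days -> back to November 30, 2083 -> 173 left
November 2083 has 30 days -> back to October 31, 2083 -> 143 left
October 2083 has 31 days -> back to September 30, 2083 -> 112 left
September 2083 has 30 days -> back to August 31, 2083 -> 82 left
August 2083 has 31 days -> back to July 31, 2083 -> 51 left
July 2083 has 31 days -> back to June 30, 2083 -> 20 left
June 2083: 30 - 20 = 10 -> lands on June 10

Result: 2083-06-10


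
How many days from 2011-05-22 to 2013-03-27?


From 2011-05-22 to 2013-03-27
2011-05-22: days before May = 31 + 28 + 31 + 30 = 120 (2011 is not a leap year); day of year = 120 + 22 = 142
2013-03-27: days before March = 31 + 28 = 59 (2013 is not a leap year); day of year = 59 + 27 = 86
Rest of 2011: 365 - 142 = 223
Full years 2012 (366): 366
Total = 223 + 366 + 86 = 675

675 days


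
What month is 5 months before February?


February is month 2
2 - 5 = -3; wrap: -3 + 12 = 9

September


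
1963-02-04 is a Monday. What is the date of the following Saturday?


Current: Monday
Target: Saturday
Days ahead: 5

Next Saturday: 1963-02-09


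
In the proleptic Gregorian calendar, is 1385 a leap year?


Gregorian leap year rule: divisible by 4, but not by 100, unless also by 400.
1385 is not divisible by 4 -> not a leap year

No


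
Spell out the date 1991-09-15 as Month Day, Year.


ISO 1991-09-15 parses as year=1991, month=09, day=15
Month 9 -> September

September 15, 1991


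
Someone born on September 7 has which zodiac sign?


Date: September 7
Conventional tropical zodiac dates: Virgo from August 23 onward; Libra starts September 23
September 7 falls within the Virgo range

Virgo


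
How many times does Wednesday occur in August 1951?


August 1951 has 31 days
Anchor: Jan 1, 1951. With p = 1951 - 1 = 1950: (p + p//4 - p//100 + p//400) mod 7 = (1950 + 487 - 19 + 4) mod 7 = 2422 mod 7 = 0 -> Monday (Mon=0 ... Sun=6)
Days before August (Jan-Jul): 212; August 1 index = (0 + 212) mod 7 = 2 -> Wednesday
First Wednesday is August 1
Wednesdays: 1, 8, 15, 22, 29

5 Wednesdays


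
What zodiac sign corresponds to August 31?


Date: August 31
Conventional tropical zodiac dates: Virgo from August 23 onward; Libra starts September 23
August 31 falls within the Virgo range

Virgo


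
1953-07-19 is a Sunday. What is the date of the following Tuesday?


Current: Sunday
Target: Tuesday
Days ahead: 2

Next Tuesday: 1953-07-21


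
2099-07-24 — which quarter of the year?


Month: July (month 7)
Q1: Jan-Mar, Q2: Apr-Jun, Q3: Jul-Sep, Q4: Oct-Dec

Q3


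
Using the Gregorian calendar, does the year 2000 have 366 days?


Gregorian leap year rule: divisible by 4, but not by 100, unless also by 400.
2000 is divisible by 400 -> leap year

Yes


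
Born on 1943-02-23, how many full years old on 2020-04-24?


Birth: 1943-02-23
Reference: 2020-04-24
Year difference: 2020 - 1943 = 77

77 years old


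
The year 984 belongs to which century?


Century = (year - 1) // 100 + 1
= (984 - 1) // 100 + 1
= 983 // 100 + 1
= 9 + 1

10th century


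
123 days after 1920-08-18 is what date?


Start: 1920-08-18, add 123 days
August 1920 has 31 days: 31 - 18 = 13 days to August 31 -> 110 left
September 1920 has 30 days -> 80 left
October 1920 has 31 days -> 49 left
November 1920 has 30 days -> 19 left
December 1920: 19 <= 31 -> lands on December 19

Result: 1920-12-19


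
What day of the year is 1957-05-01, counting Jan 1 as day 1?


Date: May 1, 1957
Days in months 1 through 4: 120
Plus 1 days in May

Day of year: 121


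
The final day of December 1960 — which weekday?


December 1960 has 31 days
Anchor: Jan 1, 1960. With p = 1960 - 1 = 1959: (p + p//4 - p//100 + p//400) mod 7 = (1959 + 489 - 19 + 4) mod 7 = 2433 mod 7 = 4 -> Friday (Mon=0 ... Sun=6)
Days before December (Jan-Nov): 335; December 1 index = (4 + 335) mod 7 = 3 -> Thursday
Last day offset: 31 - 1 = 30 days
Weekday index = (3 + 30) mod 7 = 5

Saturday, December 31


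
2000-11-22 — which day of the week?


Date: November 22, 2000
Anchor: Jan 1, 2000. With p = 2000 - 1 = 1999: (p + p//4 - p//100 + p//400) mod 7 = (1999 + 499 - 19 + 4) mod 7 = 2483 mod 7 = 5 -> Saturday (Mon=0 ... Sun=6)
Days before November (Jan-Oct): 305; offset = 305 + 22 - 1 = 326
Weekday index = (5 + 326) mod 7 = 2

Day of the week: Wednesday


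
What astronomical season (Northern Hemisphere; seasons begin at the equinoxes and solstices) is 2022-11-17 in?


Date: November 17
Astronomical Autumn (approx.; exact equinox/solstice day varies by year): September 22 to December 20
November 17 falls within the Autumn window

Autumn


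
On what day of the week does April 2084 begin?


Target: April 1, 2084
Anchor: Jan 1, 2084. With p = 2084 - 1 = 2083: (p + p//4 - p//100 + p//400) mod 7 = (2083 + 520 - 20 + 5) mod 7 = 2588 mod 7 = 5 -> Saturday (Mon=0 ... Sun=6)
Days before April (Jan-Mar): 91 days
Weekday index = (5 + 91) mod 7 = 5

Saturday


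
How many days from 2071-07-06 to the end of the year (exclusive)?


Day of year: 187 of 365
Remaining = 365 - 187

178 days


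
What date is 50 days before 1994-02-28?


Start: 1994-02-28, subtract 50 days
Back 28 days from February 28 reaches January 31, 1994 -> 22 left
January 1994: 31 - 22 = 9 -> lands on January 9

Result: 1994-01-09


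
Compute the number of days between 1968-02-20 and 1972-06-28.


From 1968-02-20 to 1972-06-28
1968-02-20: days before February = 31; day of year = 31 + 20 = 51
1972-06-28: days before June = 31 + 29 + 31 + 30 + 31 = 152 (1972 is a leap year); day of year = 152 + 28 = 180
Rest of 1968: 366 - 51 = 315
Full years 1969 (365), 1970 (365), 1971 (365): 1095
Total = 315 + 1095 + 180 = 1590

1590 days


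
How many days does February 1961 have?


February 1961 (leap year: no)

28 days


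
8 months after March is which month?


March is month 3
3 + 8 = 11

November


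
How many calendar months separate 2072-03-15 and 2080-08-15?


From March 2072 to August 2080
8 years * 12 = 96 months, plus 5 months = 101

101 months


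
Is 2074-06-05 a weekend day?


Anchor: Jan 1, 2074. With p = 2074 - 1 = 2073: (p + p//4 - p//100 + p//400) mod 7 = (2073 + 518 - 20 + 5) mod 7 = 2576 mod 7 = 0 -> Monday (Mon=0 ... Sun=6)
Day of year: 156; offset = 155
Weekday index = (0 + 155) mod 7 = 1 -> Tuesday
Weekend days: Saturday, Sunday

No
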